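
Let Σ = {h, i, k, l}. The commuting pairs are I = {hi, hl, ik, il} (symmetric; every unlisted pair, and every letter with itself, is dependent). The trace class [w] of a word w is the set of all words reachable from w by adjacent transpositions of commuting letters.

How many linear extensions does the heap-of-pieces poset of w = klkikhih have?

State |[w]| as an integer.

#0=k has no predecessor
#1=l depends on [0:k]
#2=k depends on [1:l]
#3=i has no predecessor
#4=k depends on [2:k]
#5=h depends on [4:k]
#6=i depends on [3:i]
#7=h depends on [5:h]
sources: [0:k, 3:i]
N(rest) = Σ N(rest − s) over sources s of rest; N(one piece) = 1:
  size 1 → [6]=1  [7]=1
  size 2 → [3,6]=1  [5,7]=1  [6,7]=2
  size 3 → [3,6,7]=3  [4,5,7]=1  [5,6,7]=3
  size 4 → [2,4,5,7]=1  [3,5,6,7]=6  [4,5,6,7]=4
  size 5 → [1,2,4,5,7]=1  [2,4,5,6,7]=5  [3,4,5,6,7]=10
  size 6 → [0,1,2,4,5,7]=1  [1,2,4,5,6,7]=6  [2,3,4,5,6,7]=15
  first=0(k) contributes 21
  first=3(i) contributes 7
|[w]| = 28

28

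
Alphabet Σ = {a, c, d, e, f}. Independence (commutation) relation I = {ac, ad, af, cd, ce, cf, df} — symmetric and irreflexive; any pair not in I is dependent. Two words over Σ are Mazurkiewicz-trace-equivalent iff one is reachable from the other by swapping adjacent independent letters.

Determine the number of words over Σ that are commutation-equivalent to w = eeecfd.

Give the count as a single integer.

#0=e has no predecessor
#1=e depends on [0:e]
#2=e depends on [1:e]
#3=c has no predecessor
#4=f depends on [2:e]
#5=d depends on [2:e]
sources: [0:e, 3:c]
N(rest) = Σ N(rest − s) over sources s of rest; N(one piece) = 1:
  size 1 → [3]=1  [4]=1  [5]=1
  size 2 → [3,4]=2  [3,5]=2  [4,5]=2
  size 3 → [2,4,5]=2  [3,4,5]=6
  size 4 → [1,2,4,5]=2  [2,3,4,5]=8
  first=0(e) contributes 10
  first=3(c) contributes 2
|[w]| = 12

12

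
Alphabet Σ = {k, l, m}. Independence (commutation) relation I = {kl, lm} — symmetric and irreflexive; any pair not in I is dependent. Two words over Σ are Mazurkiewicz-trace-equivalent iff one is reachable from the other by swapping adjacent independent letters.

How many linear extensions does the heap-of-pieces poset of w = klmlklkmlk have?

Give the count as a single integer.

210

drop 0:k onto floor
drop 1:l onto floor
drop 2:m onto {0:k}
drop 3:l onto {1:l}
drop 4:k onto {2:m}
drop 5:l onto {3:l}
drop 6:k onto {4:k}
drop 7:m onto {6:k}
drop 8:l onto {5:l}
drop 9:k onto {7:m}
ground layer = {0:k, 1:l}
drop-orders for the pieces not yet dropped (sum over which currently-grounded one goes next):
  1 to go: {8} 1  {9} 1
  2 to go: {5,8} 1  {7,9} 1  {8,9} 2
  3 to go: {3,5,8} 1  {5,8,9} 3  {6,7,9} 1  {7,8,9} 3
  4 to go: {1,3,5,8} 1  {3,5,8,9} 4  {4,6,7,9} 1  {5,7,8,9} 6  {6,7,8,9} 4
  5 to go: {1,3,5,8,9} 5  {2,4,6,7,9} 1  {3,5,7,8,9} 10  {4,6,7,8,9} 5  {5,6,7,8,9} 10
  6 to go: {0,2,4,6,7,9} 1  {1,3,5,7,8,9} 15  {2,4,6,7,8,9} 6  {3,5,6,7,8,9} 20  {4,5,6,7,8,9} 15
  7 to go: {0,2,4,6,7,8,9} 7  {1,3,5,6,7,8,9} 35  {2,4,5,6,7,8,9} 21  {3,4,5,6,7,8,9} 35
  8 to go: {0,2,4,5,6,7,8,9} 28  {1,3,4,5,6,7,8,9} 70  {2,3,4,5,6,7,8,9} 56
  if 0:k drops first: 126 orders
  if 1:l drops first: 84 orders
heap linearizations: 210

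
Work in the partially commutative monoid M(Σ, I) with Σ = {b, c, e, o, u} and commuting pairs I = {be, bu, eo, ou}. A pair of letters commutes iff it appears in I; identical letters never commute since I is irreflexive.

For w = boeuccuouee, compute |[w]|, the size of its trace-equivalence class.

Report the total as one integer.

piece 0:b — minimal
piece 1:o rests on {0:b}
piece 2:e — minimal
piece 3:u rests on {2:e}
piece 4:c rests on {1:o, 3:u}
piece 5:c rests on {4:c}
piece 6:u rests on {5:c}
piece 7:o rests on {5:c}
piece 8:u rests on {6:u}
piece 9:e rests on {8:u}
piece 10:e rests on {9:e}
minimal pieces: {0:b, 2:e}
ways to finish when only these pieces remain (= sum over removing one remaining piece with nothing left below it):
  1 left: {7}→1  {10}→1
  2 left: {7,10}→2  {9,10}→1
  3 left: {7,9,10}→3  {8,9,10}→1
  4 left: {6,8,9,10}→1  {7,8,9,10}→4
  5 left: {6,7,8,9,10}→5
  6 left: {5,6,7,8,9,10}→5
  7 left: {4,5,6,7,8,9,10}→5
  8 left: {1,4,5,6,7,8,9,10}→5  {3,4,5,6,7,8,9,10}→5
  9 left: {0,1,4,5,6,7,8,9,10}→5  {1,3,4,5,6,7,8,9,10}→10  {2,3,4,5,6,7,8,9,10}→5
  placing 0:b first → 15 extensions
  placing 2:e first → 15 extensions
total linear extensions = 30

30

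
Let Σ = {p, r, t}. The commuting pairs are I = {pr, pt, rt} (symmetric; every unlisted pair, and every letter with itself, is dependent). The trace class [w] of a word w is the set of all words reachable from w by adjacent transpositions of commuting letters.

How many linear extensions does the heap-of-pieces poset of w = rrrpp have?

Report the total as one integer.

10

0(r) covers ∅
1(r) covers 0:r
2(r) covers 1:r
3(p) covers ∅
4(p) covers 3:p
floor of heap: 0:r, 3:p
completions by unplaced set U, small U first (add the entries for U minus each lowest piece of U):
  |U|=1: {2}:1  {4}:1
  |U|=2: {1,2}:1  {2,4}:2  {3,4}:1
  |U|=3: {0,1,2}:1  {1,2,4}:3  {2,3,4}:3
  start at 0(r): 6
  start at 3(p): 4
sum over floor = 10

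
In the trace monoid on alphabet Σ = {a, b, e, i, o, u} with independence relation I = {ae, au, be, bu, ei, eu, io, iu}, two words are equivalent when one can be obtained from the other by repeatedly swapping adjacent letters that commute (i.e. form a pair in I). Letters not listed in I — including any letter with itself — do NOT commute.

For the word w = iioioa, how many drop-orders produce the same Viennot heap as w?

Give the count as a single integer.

piece 0:i — minimal
piece 1:i rests on {0:i}
piece 2:o — minimal
piece 3:i rests on {1:i}
piece 4:o rests on {2:o}
piece 5:a rests on {3:i, 4:o}
minimal pieces: {0:i, 2:o}
ways to finish when only these pieces remain (= sum over removing one remaining piece with nothing left below it):
  1 left: {5}→1
  2 left: {3,5}→1  {4,5}→1
  3 left: {1,3,5}→1  {2,4,5}→1  {3,4,5}→2
  4 left: {0,1,3,5}→1  {1,3,4,5}→3  {2,3,4,5}→3
  placing 0:i first → 6 extensions
  placing 2:o first → 4 extensions
total linear extensions = 10

10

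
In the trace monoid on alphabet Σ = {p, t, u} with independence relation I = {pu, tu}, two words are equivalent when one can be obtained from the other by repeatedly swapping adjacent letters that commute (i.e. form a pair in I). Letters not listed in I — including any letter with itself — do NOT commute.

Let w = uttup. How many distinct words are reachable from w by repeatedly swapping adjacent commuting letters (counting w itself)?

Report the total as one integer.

10

drop 0:u onto floor
drop 1:t onto floor
drop 2:t onto {1:t}
drop 3:u onto {0:u}
drop 4:p onto {2:t}
ground layer = {0:u, 1:t}
drop-orders for the pieces not yet dropped (sum over which currently-grounded one goes next):
  1 to go: {3} 1  {4} 1
  2 to go: {0,3} 1  {2,4} 1  {3,4} 2
  3 to go: {0,3,4} 3  {1,2,4} 1  {2,3,4} 3
  if 0:u drops first: 4 orders
  if 1:t drops first: 6 orders
heap linearizations: 10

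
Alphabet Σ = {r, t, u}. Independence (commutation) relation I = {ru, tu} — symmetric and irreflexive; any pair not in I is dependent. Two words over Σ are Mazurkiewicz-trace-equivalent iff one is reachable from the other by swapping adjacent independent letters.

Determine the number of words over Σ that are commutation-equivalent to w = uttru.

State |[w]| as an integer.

0(u) covers ∅
1(t) covers ∅
2(t) covers 1:t
3(r) covers 2:t
4(u) covers 0:u
floor of heap: 0:u, 1:t
completions by unplaced set U, small U first (add the entries for U minus each lowest piece of U):
  |U|=1: {3}:1  {4}:1
  |U|=2: {0,4}:1  {2,3}:1  {3,4}:2
  |U|=3: {0,3,4}:3  {1,2,3}:1  {2,3,4}:3
  start at 0(u): 4
  start at 1(t): 6
sum over floor = 10

10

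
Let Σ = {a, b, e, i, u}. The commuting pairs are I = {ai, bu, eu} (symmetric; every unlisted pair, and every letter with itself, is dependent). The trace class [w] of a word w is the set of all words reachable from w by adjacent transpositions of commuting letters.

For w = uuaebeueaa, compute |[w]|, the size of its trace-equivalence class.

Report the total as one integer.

5

#0=u has no predecessor
#1=u depends on [0:u]
#2=a depends on [1:u]
#3=e depends on [2:a]
#4=b depends on [3:e]
#5=e depends on [4:b]
#6=u depends on [2:a]
#7=e depends on [5:e]
#8=a depends on [6:u, 7:e]
#9=a depends on [8:a]
sources: [0:u]
N(rest) = Σ N(rest − s) over sources s of rest; N(one piece) = 1:
  size 1 → [9]=1
  size 2 → [8,9]=1
  size 3 → [6,8,9]=1  [7,8,9]=1
  size 4 → [5,7,8,9]=1  [6,7,8,9]=2
  size 5 → [4,5,7,8,9]=1  [5,6,7,8,9]=3
  size 6 → [3,4,5,7,8,9]=1  [4,5,6,7,8,9]=4
  size 7 → [3,4,5,6,7,8,9]=5
  size 8 → [2,3,4,5,6,7,8,9]=5
  first=0(u) contributes 5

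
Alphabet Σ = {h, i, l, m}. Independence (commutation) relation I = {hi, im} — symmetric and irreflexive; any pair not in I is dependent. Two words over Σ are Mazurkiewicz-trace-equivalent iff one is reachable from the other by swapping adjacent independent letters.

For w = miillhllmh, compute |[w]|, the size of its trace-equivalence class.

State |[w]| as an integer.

3

piece 0:m — minimal
piece 1:i — minimal
piece 2:i rests on {1:i}
piece 3:l rests on {0:m, 2:i}
piece 4:l rests on {3:l}
piece 5:h rests on {4:l}
piece 6:l rests on {5:h}
piece 7:l rests on {6:l}
piece 8:m rests on {7:l}
piece 9:h rests on {8:m}
minimal pieces: {0:m, 1:i}
ways to finish when only these pieces remain (= sum over removing one remaining piece with nothing left below it):
  1 left: {9}→1
  2 left: {8,9}→1
  3 left: {7,8,9}→1
  4 left: {6,7,8,9}→1
  5 left: {5,6,7,8,9}→1
  6 left: {4,5,6,7,8,9}→1
  7 left: {3,4,5,6,7,8,9}→1
  8 left: {0,3,4,5,6,7,8,9}→1  {2,3,4,5,6,7,8,9}→1
  placing 0:m first → 1 extensions
  placing 1:i first → 2 extensions
total linear extensions = 3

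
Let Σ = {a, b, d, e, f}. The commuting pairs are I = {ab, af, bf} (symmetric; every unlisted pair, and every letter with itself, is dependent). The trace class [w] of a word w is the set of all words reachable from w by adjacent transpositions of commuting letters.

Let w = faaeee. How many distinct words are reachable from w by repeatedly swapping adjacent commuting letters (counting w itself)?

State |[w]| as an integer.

drop 0:f onto floor
drop 1:a onto floor
drop 2:a onto {1:a}
drop 3:e onto {0:f, 2:a}
drop 4:e onto {3:e}
drop 5:e onto {4:e}
ground layer = {0:f, 1:a}
drop-orders for the pieces not yet dropped (sum over which currently-grounded one goes next):
  1 to go: {5} 1
  2 to go: {4,5} 1
  3 to go: {3,4,5} 1
  4 to go: {0,3,4,5} 1  {2,3,4,5} 1
  if 0:f drops first: 1 orders
  if 1:a drops first: 2 orders
heap linearizations: 3

3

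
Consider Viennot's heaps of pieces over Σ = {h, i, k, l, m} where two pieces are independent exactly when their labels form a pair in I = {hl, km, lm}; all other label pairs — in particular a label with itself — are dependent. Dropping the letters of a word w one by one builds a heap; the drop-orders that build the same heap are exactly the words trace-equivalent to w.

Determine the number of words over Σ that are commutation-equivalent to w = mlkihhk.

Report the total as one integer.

3

0(m) covers ∅
1(l) covers ∅
2(k) covers 1:l
3(i) covers 0:m, 2:k
4(h) covers 3:i
5(h) covers 4:h
6(k) covers 5:h
floor of heap: 0:m, 1:l
completions by unplaced set U, small U first (add the entries for U minus each lowest piece of U):
  |U|=1: {6}:1
  |U|=2: {5,6}:1
  |U|=3: {4,5,6}:1
  |U|=4: {3,4,5,6}:1
  |U|=5: {0,3,4,5,6}:1  {2,3,4,5,6}:1
  start at 0(m): 1
  start at 1(l): 2
sum over floor = 3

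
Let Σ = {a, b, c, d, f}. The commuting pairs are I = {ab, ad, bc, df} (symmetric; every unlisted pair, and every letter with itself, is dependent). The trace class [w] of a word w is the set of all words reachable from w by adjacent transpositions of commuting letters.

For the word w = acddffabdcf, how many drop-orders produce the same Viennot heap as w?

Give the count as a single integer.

22

drop 0:a onto floor
drop 1:c onto {0:a}
drop 2:d onto {1:c}
drop 3:d onto {2:d}
drop 4:f onto {1:c}
drop 5:f onto {4:f}
drop 6:a onto {5:f}
drop 7:b onto {3:d, 5:f}
drop 8:d onto {7:b}
drop 9:c onto {6:a, 8:d}
drop 10:f onto {9:c}
ground layer = {0:a}
drop-orders for the pieces not yet dropped (sum over which currently-grounded one goes next):
  1 to go: {10} 1
  2 to go: {9,10} 1
  3 to go: {6,9,10} 1  {8,9,10} 1
  4 to go: {6,8,9,10} 2  {7,8,9,10} 1
  5 to go: {3,7,8,9,10} 1  {6,7,8,9,10} 3
  6 to go: {2,3,7,8,9,10} 1  {3,6,7,8,9,10} 4  {5,6,7,8,9,10} 3
  7 to go: {2,3,6,7,8,9,10} 5  {3,5,6,7,8,9,10} 7  {4,5,6,7,8,9,10} 3
  8 to go: {2,3,5,6,7,8,9,10} 12  {3,4,5,6,7,8,9,10} 10
  9 to go: {2,3,4,5,6,7,8,9,10} 22
  if 0:a drops first: 22 orders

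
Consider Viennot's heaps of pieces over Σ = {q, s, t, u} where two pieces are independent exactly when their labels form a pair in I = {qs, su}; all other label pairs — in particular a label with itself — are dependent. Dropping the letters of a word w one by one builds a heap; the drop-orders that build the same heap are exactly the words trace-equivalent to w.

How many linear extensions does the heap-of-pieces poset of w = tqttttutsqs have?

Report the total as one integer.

0(t) covers ∅
1(q) covers 0:t
2(t) covers 1:q
3(t) covers 2:t
4(t) covers 3:t
5(t) covers 4:t
6(u) covers 5:t
7(t) covers 6:u
8(s) covers 7:t
9(q) covers 7:t
10(s) covers 8:s
floor of heap: 0:t
completions by unplaced set U, small U first (add the entries for U minus each lowest piece of U):
  |U|=1: {9}:1  {10}:1
  |U|=2: {8,10}:1  {9,10}:2
  |U|=3: {8,9,10}:3
  |U|=4: {7,8,9,10}:3
  |U|=5: {6,7,8,9,10}:3
  |U|=6: {5,6,7,8,9,10}:3
  |U|=7: {4,5,6,7,8,9,10}:3
  |U|=8: {3,4,5,6,7,8,9,10}:3
  |U|=9: {2,3,4,5,6,7,8,9,10}:3
  start at 0(t): 3

3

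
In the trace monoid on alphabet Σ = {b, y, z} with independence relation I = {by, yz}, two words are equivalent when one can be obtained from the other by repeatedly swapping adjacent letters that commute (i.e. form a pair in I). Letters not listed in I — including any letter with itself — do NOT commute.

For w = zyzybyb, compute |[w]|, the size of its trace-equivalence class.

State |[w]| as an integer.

0(z) covers ∅
1(y) covers ∅
2(z) covers 0:z
3(y) covers 1:y
4(b) covers 2:z
5(y) covers 3:y
6(b) covers 4:b
floor of heap: 0:z, 1:y
completions by unplaced set U, small U first (add the entries for U minus each lowest piece of U):
  |U|=1: {5}:1  {6}:1
  |U|=2: {3,5}:1  {4,6}:1  {5,6}:2
  |U|=3: {1,3,5}:1  {2,4,6}:1  {3,5,6}:3  {4,5,6}:3
  |U|=4: {0,2,4,6}:1  {1,3,5,6}:4  {2,4,5,6}:4  {3,4,5,6}:6
  |U|=5: {0,2,4,5,6}:5  {1,3,4,5,6}:10  {2,3,4,5,6}:10
  start at 0(z): 20
  start at 1(y): 15
sum over floor = 35

35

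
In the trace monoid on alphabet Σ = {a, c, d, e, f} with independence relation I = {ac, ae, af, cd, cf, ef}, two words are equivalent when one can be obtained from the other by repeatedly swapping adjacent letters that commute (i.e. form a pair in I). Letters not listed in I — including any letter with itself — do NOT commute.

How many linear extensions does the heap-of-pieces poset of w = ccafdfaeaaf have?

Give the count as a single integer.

3100

piece 0:c — minimal
piece 1:c rests on {0:c}
piece 2:a — minimal
piece 3:f — minimal
piece 4:d rests on {2:a, 3:f}
piece 5:f rests on {4:d}
piece 6:a rests on {4:d}
piece 7:e rests on {1:c, 4:d}
piece 8:a rests on {6:a}
piece 9:a rests on {8:a}
piece 10:f rests on {5:f}
minimal pieces: {0:c, 2:a, 3:f}
ways to finish when only these pieces remain (= sum over removing one remaining piece with nothing left below it):
  1 left: {7}→1  {9}→1  {10}→1
  2 left: {1,7}→1  {5,10}→1  {7,9}→2  {7,10}→2  {8,9}→1  {9,10}→2
  3 left: {0,1,7}→1  {1,7,9}→3  {1,7,10}→3  {5,7,10}→3  {5,9,10}→3  {6,8,9}→1  {7,8,9}→3  {7,9,10}→6  {8,9,10}→3
  4 left: {0,1,7,9}→4  {0,1,7,10}→4  {1,5,7,10}→6  {1,7,8,9}→6  {1,7,9,10}→12  {5,7,9,10}→12  {5,8,9,10}→6  {6,7,8,9}→4  {6,8,9,10}→4  {7,8,9,10}→12
  5 left: {0,1,5,7,10}→10  {0,1,7,8,9}→10  {0,1,7,9,10}→20  {1,5,7,9,10}→30  {1,6,7,8,9}→10  {1,7,8,9,10}→30  {5,6,8,9,10}→10  {5,7,8,9,10}→30  {6,7,8,9,10}→20
  6 left: {0,1,5,7,9,10}→60  {0,1,6,7,8,9}→20  {0,1,7,8,9,10}→60  {1,5,7,8,9,10}→90  {1,6,7,8,9,10}→60  {5,6,7,8,9,10}→60
  7 left: {0,1,5,7,8,9,10}→210  {0,1,6,7,8,9,10}→140  {1,5,6,7,8,9,10}→210  {4,5,6,7,8,9,10}→60
  8 left: {0,1,5,6,7,8,9,10}→560  {1,4,5,6,7,8,9,10}→270  {2,4,5,6,7,8,9,10}→60  {3,4,5,6,7,8,9,10}→60
  9 left: {0,1,4,5,6,7,8,9,10}→830  {1,2,4,5,6,7,8,9,10}→330  {1,3,4,5,6,7,8,9,10}→330  {2,3,4,5,6,7,8,9,10}→120
  placing 0:c first → 780 extensions
  placing 2:a first → 1160 extensions
  placing 3:f first → 1160 extensions
total linear extensions = 3100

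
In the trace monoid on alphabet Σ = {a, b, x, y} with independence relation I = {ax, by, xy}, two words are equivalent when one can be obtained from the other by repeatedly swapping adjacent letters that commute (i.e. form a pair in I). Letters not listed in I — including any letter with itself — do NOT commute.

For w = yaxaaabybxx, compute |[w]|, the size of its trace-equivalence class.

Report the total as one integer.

drop 0:y onto floor
drop 1:a onto {0:y}
drop 2:x onto floor
drop 3:a onto {1:a}
drop 4:a onto {3:a}
drop 5:a onto {4:a}
drop 6:b onto {2:x, 5:a}
drop 7:y onto {5:a}
drop 8:b onto {6:b}
drop 9:x onto {8:b}
drop 10:x onto {9:x}
ground layer = {0:y, 2:x}
drop-orders for the pieces not yet dropped (sum over which currently-grounded one goes next):
  1 to go: {7} 1  {10} 1
  2 to go: {7,10} 2  {9,10} 1
  3 to go: {7,9,10} 3  {8,9,10} 1
  4 to go: {6,8,9,10} 1  {7,8,9,10} 4
  5 to go: {2,6,8,9,10} 1  {6,7,8,9,10} 5
  6 to go: {2,6,7,8,9,10} 6  {5,6,7,8,9,10} 5
  7 to go: {2,5,6,7,8,9,10} 11  {4,5,6,7,8,9,10} 5
  8 to go: {2,4,5,6,7,8,9,10} 16  {3,4,5,6,7,8,9,10} 5
  9 to go: {1,3,4,5,6,7,8,9,10} 5  {2,3,4,5,6,7,8,9,10} 21
  if 0:y drops first: 26 orders
  if 2:x drops first: 5 orders
heap linearizations: 31

31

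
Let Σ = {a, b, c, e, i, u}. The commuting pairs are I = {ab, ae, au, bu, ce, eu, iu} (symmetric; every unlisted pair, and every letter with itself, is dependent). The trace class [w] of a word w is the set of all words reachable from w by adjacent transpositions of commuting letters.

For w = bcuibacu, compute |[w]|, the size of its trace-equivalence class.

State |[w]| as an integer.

0(b) covers ∅
1(c) covers 0:b
2(u) covers 1:c
3(i) covers 1:c
4(b) covers 3:i
5(a) covers 3:i
6(c) covers 2:u, 4:b, 5:a
7(u) covers 6:c
floor of heap: 0:b
completions by unplaced set U, small U first (add the entries for U minus each lowest piece of U):
  |U|=1: {7}:1
  |U|=2: {6,7}:1
  |U|=3: {2,6,7}:1  {4,6,7}:1  {5,6,7}:1
  |U|=4: {2,4,6,7}:2  {2,5,6,7}:2  {4,5,6,7}:2
  |U|=5: {2,4,5,6,7}:6  {3,4,5,6,7}:2
  |U|=6: {2,3,4,5,6,7}:8
  start at 0(b): 8

8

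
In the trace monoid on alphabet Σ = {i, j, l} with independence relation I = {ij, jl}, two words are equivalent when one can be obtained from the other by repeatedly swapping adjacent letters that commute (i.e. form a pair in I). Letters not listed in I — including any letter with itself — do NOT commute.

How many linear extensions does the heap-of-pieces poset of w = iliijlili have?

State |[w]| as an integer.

9

drop 0:i onto floor
drop 1:l onto {0:i}
drop 2:i onto {1:l}
drop 3:i onto {2:i}
drop 4:j onto floor
drop 5:l onto {3:i}
drop 6:i onto {5:l}
drop 7:l onto {6:i}
drop 8:i onto {7:l}
ground layer = {0:i, 4:j}
drop-orders for the pieces not yet dropped (sum over which currently-grounded one goes next):
  1 to go: {4} 1  {8} 1
  2 to go: {4,8} 2  {7,8} 1
  3 to go: {4,7,8} 3  {6,7,8} 1
  4 to go: {4,6,7,8} 4  {5,6,7,8} 1
  5 to go: {3,5,6,7,8} 1  {4,5,6,7,8} 5
  6 to go: {2,3,5,6,7,8} 1  {3,4,5,6,7,8} 6
  7 to go: {1,2,3,5,6,7,8} 1  {2,3,4,5,6,7,8} 7
  if 0:i drops first: 8 orders
  if 4:j drops first: 1 orders
heap linearizations: 9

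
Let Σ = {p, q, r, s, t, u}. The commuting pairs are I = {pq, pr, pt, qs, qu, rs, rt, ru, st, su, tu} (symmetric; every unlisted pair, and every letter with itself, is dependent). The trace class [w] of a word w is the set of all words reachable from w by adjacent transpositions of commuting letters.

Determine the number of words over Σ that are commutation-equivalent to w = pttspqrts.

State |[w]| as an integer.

#0=p has no predecessor
#1=t has no predecessor
#2=t depends on [1:t]
#3=s depends on [0:p]
#4=p depends on [3:s]
#5=q depends on [2:t]
#6=r depends on [5:q]
#7=t depends on [5:q]
#8=s depends on [4:p]
sources: [0:p, 1:t]
N(rest) = Σ N(rest − s) over sources s of rest; N(one piece) = 1:
  size 1 → [6]=1  [7]=1  [8]=1
  size 2 → [4,8]=1  [6,7]=2  [6,8]=2  [7,8]=2
  size 3 → [3,4,8]=1  [4,6,8]=3  [4,7,8]=3  [5,6,7]=2  [6,7,8]=6
  size 4 → [0,3,4,8]=1  [2,5,6,7]=2  [3,4,6,8]=4  [3,4,7,8]=4  [4,6,7,8]=12  [5,6,7,8]=8
  size 5 → [0,3,4,6,8]=5  [0,3,4,7,8]=5  [1,2,5,6,7]=2  [2,5,6,7,8]=10  [3,4,6,7,8]=20  [4,5,6,7,8]=20
  size 6 → [0,3,4,6,7,8]=30  [1,2,5,6,7,8]=12  [2,4,5,6,7,8]=30  [3,4,5,6,7,8]=40
  size 7 → [0,3,4,5,6,7,8]=70  [1,2,4,5,6,7,8]=42  [2,3,4,5,6,7,8]=70
  first=0(p) contributes 112
  first=1(t) contributes 140
|[w]| = 252

252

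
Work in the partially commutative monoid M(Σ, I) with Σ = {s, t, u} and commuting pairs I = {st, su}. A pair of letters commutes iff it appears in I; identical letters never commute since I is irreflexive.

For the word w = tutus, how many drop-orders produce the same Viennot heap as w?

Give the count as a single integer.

#0=t has no predecessor
#1=u depends on [0:t]
#2=t depends on [1:u]
#3=u depends on [2:t]
#4=s has no predecessor
sources: [0:t, 4:s]
N(rest) = Σ N(rest − s) over sources s of rest; N(one piece) = 1:
  size 1 → [3]=1  [4]=1
  size 2 → [2,3]=1  [3,4]=2
  size 3 → [1,2,3]=1  [2,3,4]=3
  first=0(t) contributes 4
  first=4(s) contributes 1
|[w]| = 5

5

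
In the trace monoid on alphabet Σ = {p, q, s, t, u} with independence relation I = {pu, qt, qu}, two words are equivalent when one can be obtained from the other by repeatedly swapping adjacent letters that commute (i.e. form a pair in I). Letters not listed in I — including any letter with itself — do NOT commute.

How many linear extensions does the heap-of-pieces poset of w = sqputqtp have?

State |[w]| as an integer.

#0=s has no predecessor
#1=q depends on [0:s]
#2=p depends on [1:q]
#3=u depends on [0:s]
#4=t depends on [2:p, 3:u]
#5=q depends on [2:p]
#6=t depends on [4:t]
#7=p depends on [5:q, 6:t]
sources: [0:s]
N(rest) = Σ N(rest − s) over sources s of rest; N(one piece) = 1:
  size 1 → [7]=1
  size 2 → [5,7]=1  [6,7]=1
  size 3 → [4,6,7]=1  [5,6,7]=2
  size 4 → [3,4,6,7]=1  [4,5,6,7]=3
  size 5 → [2,4,5,6,7]=3  [3,4,5,6,7]=4
  size 6 → [1,2,4,5,6,7]=3  [2,3,4,5,6,7]=7
  first=0(s) contributes 10

10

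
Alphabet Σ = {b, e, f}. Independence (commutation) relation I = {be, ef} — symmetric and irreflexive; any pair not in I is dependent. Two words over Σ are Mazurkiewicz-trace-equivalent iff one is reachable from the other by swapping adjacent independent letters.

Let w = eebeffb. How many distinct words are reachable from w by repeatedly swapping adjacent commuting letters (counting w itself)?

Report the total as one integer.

#0=e has no predecessor
#1=e depends on [0:e]
#2=b has no predecessor
#3=e depends on [1:e]
#4=f depends on [2:b]
#5=f depends on [4:f]
#6=b depends on [5:f]
sources: [0:e, 2:b]
N(rest) = Σ N(rest − s) over sources s of rest; N(one piece) = 1:
  size 1 → [3]=1  [6]=1
  size 2 → [1,3]=1  [3,6]=2  [5,6]=1
  size 3 → [0,1,3]=1  [1,3,6]=3  [3,5,6]=3  [4,5,6]=1
  size 4 → [0,1,3,6]=4  [1,3,5,6]=6  [2,4,5,6]=1  [3,4,5,6]=4
  size 5 → [0,1,3,5,6]=10  [1,3,4,5,6]=10  [2,3,4,5,6]=5
  first=0(e) contributes 15
  first=2(b) contributes 20
|[w]| = 35

35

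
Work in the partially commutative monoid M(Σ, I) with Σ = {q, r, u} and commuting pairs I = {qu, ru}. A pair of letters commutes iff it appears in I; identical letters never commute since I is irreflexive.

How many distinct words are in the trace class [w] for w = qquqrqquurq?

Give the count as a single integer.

165

drop 0:q onto floor
drop 1:q onto {0:q}
drop 2:u onto floor
drop 3:q onto {1:q}
drop 4:r onto {3:q}
drop 5:q onto {4:r}
drop 6:q onto {5:q}
drop 7:u onto {2:u}
drop 8:u onto {7:u}
drop 9:r onto {6:q}
drop 10:q onto {9:r}
ground layer = {0:q, 2:u}
drop-orders for the pieces not yet dropped (sum over which currently-grounded one goes next):
  1 to go: {8} 1  {10} 1
  2 to go: {7,8} 1  {8,10} 2  {9,10} 1
  3 to go: {2,7,8} 1  {6,9,10} 1  {7,8,10} 3  {8,9,10} 3
  4 to go: {2,7,8,10} 4  {5,6,9,10} 1  {6,8,9,10} 4  {7,8,9,10} 6
  5 to go: {2,7,8,9,10} 10  {4,5,6,9,10} 1  {5,6,8,9,10} 5  {6,7,8,9,10} 10
  6 to go: {2,6,7,8,9,10} 20  {3,4,5,6,9,10} 1  {4,5,6,8,9,10} 6  {5,6,7,8,9,10} 15
  7 to go: {1,3,4,5,6,9,10} 1  {2,5,6,7,8,9,10} 35  {3,4,5,6,8,9,10} 7  {4,5,6,7,8,9,10} 21
  8 to go: {0,1,3,4,5,6,9,10} 1  {1,3,4,5,6,8,9,10} 8  {2,4,5,6,7,8,9,10} 56  {3,4,5,6,7,8,9,10} 28
  9 to go: {0,1,3,4,5,6,8,9,10} 9  {1,3,4,5,6,7,8,9,10} 36  {2,3,4,5,6,7,8,9,10} 84
  if 0:q drops first: 120 orders
  if 2:u drops first: 45 orders
heap linearizations: 165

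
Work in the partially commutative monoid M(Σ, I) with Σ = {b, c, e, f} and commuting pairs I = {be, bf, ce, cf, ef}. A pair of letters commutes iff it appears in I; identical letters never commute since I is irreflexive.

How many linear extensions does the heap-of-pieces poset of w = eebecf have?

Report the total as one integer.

60

drop 0:e onto floor
drop 1:e onto {0:e}
drop 2:b onto floor
drop 3:e onto {1:e}
drop 4:c onto {2:b}
drop 5:f onto floor
ground layer = {0:e, 2:b, 5:f}
drop-orders for the pieces not yet dropped (sum over which currently-grounded one goes next):
  1 to go: {3} 1  {4} 1  {5} 1
  2 to go: {1,3} 1  {2,4} 1  {3,4} 2  {3,5} 2  {4,5} 2
  3 to go: {0,1,3} 1  {1,3,4} 3  {1,3,5} 3  {2,3,4} 3  {2,4,5} 3  {3,4,5} 6
  4 to go: {0,1,3,4} 4  {0,1,3,5} 4  {1,2,3,4} 6  {1,3,4,5} 12  {2,3,4,5} 12
  if 0:e drops first: 30 orders
  if 2:b drops first: 20 orders
  if 5:f drops first: 10 orders
heap linearizations: 60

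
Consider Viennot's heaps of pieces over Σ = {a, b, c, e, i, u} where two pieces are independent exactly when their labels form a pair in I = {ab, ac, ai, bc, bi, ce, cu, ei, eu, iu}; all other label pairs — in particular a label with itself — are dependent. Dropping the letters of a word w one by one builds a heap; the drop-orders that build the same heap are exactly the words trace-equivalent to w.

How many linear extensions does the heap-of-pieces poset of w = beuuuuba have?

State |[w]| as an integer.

drop 0:b onto floor
drop 1:e onto {0:b}
drop 2:u onto {0:b}
drop 3:u onto {2:u}
drop 4:u onto {3:u}
drop 5:u onto {4:u}
drop 6:b onto {1:e, 5:u}
drop 7:a onto {1:e, 5:u}
ground layer = {0:b}
drop-orders for the pieces not yet dropped (sum over which currently-grounded one goes next):
  1 to go: {6} 1  {7} 1
  2 to go: {6,7} 2
  3 to go: {1,6,7} 2  {5,6,7} 2
  4 to go: {1,5,6,7} 4  {4,5,6,7} 2
  5 to go: {1,4,5,6,7} 6  {3,4,5,6,7} 2
  6 to go: {1,3,4,5,6,7} 8  {2,3,4,5,6,7} 2
  if 0:b drops first: 10 orders

10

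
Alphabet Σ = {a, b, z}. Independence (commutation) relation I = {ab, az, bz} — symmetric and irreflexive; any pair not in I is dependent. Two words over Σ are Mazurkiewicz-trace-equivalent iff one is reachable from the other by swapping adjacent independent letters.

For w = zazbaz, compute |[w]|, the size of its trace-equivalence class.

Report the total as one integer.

60

drop 0:z onto floor
drop 1:a onto floor
drop 2:z onto {0:z}
drop 3:b onto floor
drop 4:a onto {1:a}
drop 5:z onto {2:z}
ground layer = {0:z, 1:a, 3:b}
drop-orders for the pieces not yet dropped (sum over which currently-grounded one goes next):
  1 to go: {3} 1  {4} 1  {5} 1
  2 to go: {1,4} 1  {2,5} 1  {3,4} 2  {3,5} 2  {4,5} 2
  3 to go: {0,2,5} 1  {1,3,4} 3  {1,4,5} 3  {2,3,5} 3  {2,4,5} 3  {3,4,5} 6
  4 to go: {0,2,3,5} 4  {0,2,4,5} 4  {1,2,4,5} 6  {1,3,4,5} 12  {2,3,4,5} 12
  if 0:z drops first: 30 orders
  if 1:a drops first: 20 orders
  if 3:b drops first: 10 orders
heap linearizations: 60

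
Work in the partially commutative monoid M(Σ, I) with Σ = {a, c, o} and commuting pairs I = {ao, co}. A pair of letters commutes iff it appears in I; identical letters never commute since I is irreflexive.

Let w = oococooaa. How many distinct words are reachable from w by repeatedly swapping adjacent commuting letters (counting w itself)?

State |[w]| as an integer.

drop 0:o onto floor
drop 1:o onto {0:o}
drop 2:c onto floor
drop 3:o onto {1:o}
drop 4:c onto {2:c}
drop 5:o onto {3:o}
drop 6:o onto {5:o}
drop 7:a onto {4:c}
drop 8:a onto {7:a}
ground layer = {0:o, 2:c}
drop-orders for the pieces not yet dropped (sum over which currently-grounded one goes next):
  1 to go: {6} 1  {8} 1
  2 to go: {5,6} 1  {6,8} 2  {7,8} 1
  3 to go: {3,5,6} 1  {4,7,8} 1  {5,6,8} 3  {6,7,8} 3
  4 to go: {1,3,5,6} 1  {2,4,7,8} 1  {3,5,6,8} 4  {4,6,7,8} 4  {5,6,7,8} 6
  5 to go: {0,1,3,5,6} 1  {1,3,5,6,8} 5  {2,4,6,7,8} 5  {3,5,6,7,8} 10  {4,5,6,7,8} 10
  6 to go: {0,1,3,5,6,8} 6  {1,3,5,6,7,8} 15  {2,4,5,6,7,8} 15  {3,4,5,6,7,8} 20
  7 to go: {0,1,3,5,6,7,8} 21  {1,3,4,5,6,7,8} 35  {2,3,4,5,6,7,8} 35
  if 0:o drops first: 70 orders
  if 2:c drops first: 56 orders
heap linearizations: 126

126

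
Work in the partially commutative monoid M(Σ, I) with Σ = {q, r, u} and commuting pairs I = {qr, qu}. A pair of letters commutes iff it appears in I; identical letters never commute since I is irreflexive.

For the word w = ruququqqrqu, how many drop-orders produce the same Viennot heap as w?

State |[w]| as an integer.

0(r) covers ∅
1(u) covers 0:r
2(q) covers ∅
3(u) covers 1:u
4(q) covers 2:q
5(u) covers 3:u
6(q) covers 4:q
7(q) covers 6:q
8(r) covers 5:u
9(q) covers 7:q
10(u) covers 8:r
floor of heap: 0:r, 2:q
completions by unplaced set U, small U first (add the entries for U minus each lowest piece of U):
  |U|=1: {9}:1  {10}:1
  |U|=2: {7,9}:1  {8,10}:1  {9,10}:2
  |U|=3: {5,8,10}:1  {6,7,9}:1  {7,9,10}:3  {8,9,10}:3
  |U|=4: {3,5,8,10}:1  {4,6,7,9}:1  {5,8,9,10}:4  {6,7,9,10}:4  {7,8,9,10}:6
  |U|=5: {1,3,5,8,10}:1  {2,4,6,7,9}:1  {3,5,8,9,10}:5  {4,6,7,9,10}:5  {5,7,8,9,10}:10  {6,7,8,9,10}:10
  |U|=6: {0,1,3,5,8,10}:1  {1,3,5,8,9,10}:6  {2,4,6,7,9,10}:6  {3,5,7,8,9,10}:15  {4,6,7,8,9,10}:15  {5,6,7,8,9,10}:20
  |U|=7: {0,1,3,5,8,9,10}:7  {1,3,5,7,8,9,10}:21  {2,4,6,7,8,9,10}:21  {3,5,6,7,8,9,10}:35  {4,5,6,7,8,9,10}:35
  |U|=8: {0,1,3,5,7,8,9,10}:28  {1,3,5,6,7,8,9,10}:56  {2,4,5,6,7,8,9,10}:56  {3,4,5,6,7,8,9,10}:70
  |U|=9: {0,1,3,5,6,7,8,9,10}:84  {1,3,4,5,6,7,8,9,10}:126  {2,3,4,5,6,7,8,9,10}:126
  start at 0(r): 252
  start at 2(q): 210
sum over floor = 462

462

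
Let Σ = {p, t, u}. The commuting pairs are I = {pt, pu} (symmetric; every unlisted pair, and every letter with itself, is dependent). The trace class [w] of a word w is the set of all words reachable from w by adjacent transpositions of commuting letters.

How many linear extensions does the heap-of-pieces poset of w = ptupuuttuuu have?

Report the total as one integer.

55

0(p) covers ∅
1(t) covers ∅
2(u) covers 1:t
3(p) covers 0:p
4(u) covers 2:u
5(u) covers 4:u
6(t) covers 5:u
7(t) covers 6:t
8(u) covers 7:t
9(u) covers 8:u
10(u) covers 9:u
floor of heap: 0:p, 1:t
completions by unplaced set U, small U first (add the entries for U minus each lowest piece of U):
  |U|=1: {3}:1  {10}:1
  |U|=2: {0,3}:1  {3,10}:2  {9,10}:1
  |U|=3: {0,3,10}:3  {3,9,10}:3  {8,9,10}:1
  |U|=4: {0,3,9,10}:6  {3,8,9,10}:4  {7,8,9,10}:1
  |U|=5: {0,3,8,9,10}:10  {3,7,8,9,10}:5  {6,7,8,9,10}:1
  |U|=6: {0,3,7,8,9,10}:15  {3,6,7,8,9,10}:6  {5,6,7,8,9,10}:1
  |U|=7: {0,3,6,7,8,9,10}:21  {3,5,6,7,8,9,10}:7  {4,5,6,7,8,9,10}:1
  |U|=8: {0,3,5,6,7,8,9,10}:28  {2,4,5,6,7,8,9,10}:1  {3,4,5,6,7,8,9,10}:8
  |U|=9: {0,3,4,5,6,7,8,9,10}:36  {1,2,4,5,6,7,8,9,10}:1  {2,3,4,5,6,7,8,9,10}:9
  start at 0(p): 10
  start at 1(t): 45
sum over floor = 55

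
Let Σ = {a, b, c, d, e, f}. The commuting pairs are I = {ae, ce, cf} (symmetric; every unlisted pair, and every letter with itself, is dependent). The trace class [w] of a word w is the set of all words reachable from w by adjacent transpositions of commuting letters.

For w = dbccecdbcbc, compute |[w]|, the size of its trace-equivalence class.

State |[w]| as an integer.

4

piece 0:d — minimal
piece 1:b rests on {0:d}
piece 2:c rests on {1:b}
piece 3:c rests on {2:c}
piece 4:e rests on {1:b}
piece 5:c rests on {3:c}
piece 6:d rests on {4:e, 5:c}
piece 7:b rests on {6:d}
piece 8:c rests on {7:b}
piece 9:b rests on {8:c}
piece 10:c rests on {9:b}
minimal pieces: {0:d}
ways to finish when only these pieces remain (= sum over removing one remaining piece with nothing left below it):
  1 left: {10}→1
  2 left: {9,10}→1
  3 left: {8,9,10}→1
  4 left: {7,8,9,10}→1
  5 left: {6,7,8,9,10}→1
  6 left: {4,6,7,8,9,10}→1  {5,6,7,8,9,10}→1
  7 left: {3,5,6,7,8,9,10}→1  {4,5,6,7,8,9,10}→2
  8 left: {2,3,5,6,7,8,9,10}→1  {3,4,5,6,7,8,9,10}→3
  9 left: {2,3,4,5,6,7,8,9,10}→4
  placing 0:d first → 4 extensions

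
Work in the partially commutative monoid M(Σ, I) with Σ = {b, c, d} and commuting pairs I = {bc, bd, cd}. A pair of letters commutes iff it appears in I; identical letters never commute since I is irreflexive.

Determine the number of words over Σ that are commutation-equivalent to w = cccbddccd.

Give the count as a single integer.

piece 0:c — minimal
piece 1:c rests on {0:c}
piece 2:c rests on {1:c}
piece 3:b — minimal
piece 4:d — minimal
piece 5:d rests on {4:d}
piece 6:c rests on {2:c}
piece 7:c rests on {6:c}
piece 8:d rests on {5:d}
minimal pieces: {0:c, 3:b, 4:d}
ways to finish when only these pieces remain (= sum over removing one remaining piece with nothing left below it):
  1 left: {3}→1  {7}→1  {8}→1
  2 left: {3,7}→2  {3,8}→2  {5,8}→1  {6,7}→1  {7,8}→2
  3 left: {2,6,7}→1  {3,5,8}→3  {3,6,7}→3  {3,7,8}→6  {4,5,8}→1  {5,7,8}→3  {6,7,8}→3
  4 left: {1,2,6,7}→1  {2,3,6,7}→4  {2,6,7,8}→4  {3,4,5,8}→4  {3,5,7,8}→12  {3,6,7,8}→12  {4,5,7,8}→4  {5,6,7,8}→6
  5 left: {0,1,2,6,7}→1  {1,2,3,6,7}→5  {1,2,6,7,8}→5  {2,3,6,7,8}→20  {2,5,6,7,8}→10  {3,4,5,7,8}→20  {3,5,6,7,8}→30  {4,5,6,7,8}→10
  6 left: {0,1,2,3,6,7}→6  {0,1,2,6,7,8}→6  {1,2,3,6,7,8}→30  {1,2,5,6,7,8}→15  {2,3,5,6,7,8}→60  {2,4,5,6,7,8}→20  {3,4,5,6,7,8}→60
  7 left: {0,1,2,3,6,7,8}→42  {0,1,2,5,6,7,8}→21  {1,2,3,5,6,7,8}→105  {1,2,4,5,6,7,8}→35  {2,3,4,5,6,7,8}→140
  placing 0:c first → 280 extensions
  placing 3:b first → 56 extensions
  placing 4:d first → 168 extensions
total linear extensions = 504

504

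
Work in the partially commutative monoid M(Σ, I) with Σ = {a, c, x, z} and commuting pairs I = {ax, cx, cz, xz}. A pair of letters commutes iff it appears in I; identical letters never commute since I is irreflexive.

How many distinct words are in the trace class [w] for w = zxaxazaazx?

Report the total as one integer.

120

piece 0:z — minimal
piece 1:x — minimal
piece 2:a rests on {0:z}
piece 3:x rests on {1:x}
piece 4:a rests on {2:a}
piece 5:z rests on {4:a}
piece 6:a rests on {5:z}
piece 7:a rests on {6:a}
piece 8:z rests on {7:a}
piece 9:x rests on {3:x}
minimal pieces: {0:z, 1:x}
ways to finish when only these pieces remain (= sum over removing one remaining piece with nothing left below it):
  1 left: {8}→1  {9}→1
  2 left: {3,9}→1  {7,8}→1  {8,9}→2
  3 left: {1,3,9}→1  {3,8,9}→3  {6,7,8}→1  {7,8,9}→3
  4 left: {1,3,8,9}→4  {3,7,8,9}→6  {5,6,7,8}→1  {6,7,8,9}→4
  5 left: {1,3,7,8,9}→10  {3,6,7,8,9}→10  {4,5,6,7,8}→1  {5,6,7,8,9}→5
  6 left: {1,3,6,7,8,9}→20  {2,4,5,6,7,8}→1  {3,5,6,7,8,9}→15  {4,5,6,7,8,9}→6
  7 left: {0,2,4,5,6,7,8}→1  {1,3,5,6,7,8,9}→35  {2,4,5,6,7,8,9}→7  {3,4,5,6,7,8,9}→21
  8 left: {0,2,4,5,6,7,8,9}→8  {1,3,4,5,6,7,8,9}→56  {2,3,4,5,6,7,8,9}→28
  placing 0:z first → 84 extensions
  placing 1:x first → 36 extensions
total linear extensions = 120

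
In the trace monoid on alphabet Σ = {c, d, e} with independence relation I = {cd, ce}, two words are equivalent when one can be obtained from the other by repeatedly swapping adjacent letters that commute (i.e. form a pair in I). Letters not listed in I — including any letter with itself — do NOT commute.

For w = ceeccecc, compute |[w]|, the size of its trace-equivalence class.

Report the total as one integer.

drop 0:c onto floor
drop 1:e onto floor
drop 2:e onto {1:e}
drop 3:c onto {0:c}
drop 4:c onto {3:c}
drop 5:e onto {2:e}
drop 6:c onto {4:c}
drop 7:c onto {6:c}
ground layer = {0:c, 1:e}
drop-orders for the pieces not yet dropped (sum over which currently-grounded one goes next):
  1 to go: {5} 1  {7} 1
  2 to go: {2,5} 1  {5,7} 2  {6,7} 1
  3 to go: {1,2,5} 1  {2,5,7} 3  {4,6,7} 1  {5,6,7} 3
  4 to go: {1,2,5,7} 4  {2,5,6,7} 6  {3,4,6,7} 1  {4,5,6,7} 4
  5 to go: {0,3,4,6,7} 1  {1,2,5,6,7} 10  {2,4,5,6,7} 10  {3,4,5,6,7} 5
  6 to go: {0,3,4,5,6,7} 6  {1,2,4,5,6,7} 20  {2,3,4,5,6,7} 15
  if 0:c drops first: 35 orders
  if 1:e drops first: 21 orders
heap linearizations: 56

56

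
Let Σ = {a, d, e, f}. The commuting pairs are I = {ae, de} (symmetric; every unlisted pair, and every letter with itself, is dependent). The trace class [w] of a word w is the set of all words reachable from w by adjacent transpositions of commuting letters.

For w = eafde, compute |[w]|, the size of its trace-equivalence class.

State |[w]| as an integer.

0(e) covers ∅
1(a) covers ∅
2(f) covers 0:e, 1:a
3(d) covers 2:f
4(e) covers 2:f
floor of heap: 0:e, 1:a
completions by unplaced set U, small U first (add the entries for U minus each lowest piece of U):
  |U|=1: {3}:1  {4}:1
  |U|=2: {3,4}:2
  |U|=3: {2,3,4}:2
  start at 0(e): 2
  start at 1(a): 2
sum over floor = 4

4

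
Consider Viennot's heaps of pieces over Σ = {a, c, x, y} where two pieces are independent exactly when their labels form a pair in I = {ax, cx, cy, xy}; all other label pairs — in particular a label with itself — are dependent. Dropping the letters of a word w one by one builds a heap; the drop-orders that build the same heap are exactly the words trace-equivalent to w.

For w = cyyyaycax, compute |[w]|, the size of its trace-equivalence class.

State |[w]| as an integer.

72

0(c) covers ∅
1(y) covers ∅
2(y) covers 1:y
3(y) covers 2:y
4(a) covers 0:c, 3:y
5(y) covers 4:a
6(c) covers 4:a
7(a) covers 5:y, 6:c
8(x) covers ∅
floor of heap: 0:c, 1:y, 8:x
completions by unplaced set U, small U first (add the entries for U minus each lowest piece of U):
  |U|=1: {7}:1  {8}:1
  |U|=2: {5,7}:1  {6,7}:1  {7,8}:2
  |U|=3: {5,6,7}:2  {5,7,8}:3  {6,7,8}:3
  |U|=4: {4,5,6,7}:2  {5,6,7,8}:8
  |U|=5: {0,4,5,6,7}:2  {3,4,5,6,7}:2  {4,5,6,7,8}:10
  |U|=6: {0,3,4,5,6,7}:4  {0,4,5,6,7,8}:12  {2,3,4,5,6,7}:2  {3,4,5,6,7,8}:12
  |U|=7: {0,2,3,4,5,6,7}:6  {0,3,4,5,6,7,8}:28  {1,2,3,4,5,6,7}:2  {2,3,4,5,6,7,8}:14
  start at 0(c): 16
  start at 1(y): 48
  start at 8(x): 8
sum over floor = 72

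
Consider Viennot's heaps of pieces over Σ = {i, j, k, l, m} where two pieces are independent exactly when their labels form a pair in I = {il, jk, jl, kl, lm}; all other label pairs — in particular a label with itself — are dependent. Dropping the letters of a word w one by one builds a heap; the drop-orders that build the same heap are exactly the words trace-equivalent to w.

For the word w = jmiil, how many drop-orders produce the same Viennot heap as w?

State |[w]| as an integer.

piece 0:j — minimal
piece 1:m rests on {0:j}
piece 2:i rests on {1:m}
piece 3:i rests on {2:i}
piece 4:l — minimal
minimal pieces: {0:j, 4:l}
ways to finish when only these pieces remain (= sum over removing one remaining piece with nothing left below it):
  1 left: {3}→1  {4}→1
  2 left: {2,3}→1  {3,4}→2
  3 left: {1,2,3}→1  {2,3,4}→3
  placing 0:j first → 4 extensions
  placing 4:l first → 1 extensions
total linear extensions = 5

5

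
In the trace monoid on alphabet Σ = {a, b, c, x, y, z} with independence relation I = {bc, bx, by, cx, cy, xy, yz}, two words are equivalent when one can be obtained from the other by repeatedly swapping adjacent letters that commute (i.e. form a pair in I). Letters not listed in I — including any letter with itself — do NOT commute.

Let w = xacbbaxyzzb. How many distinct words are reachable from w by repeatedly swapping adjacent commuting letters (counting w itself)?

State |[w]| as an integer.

15

#0=x has no predecessor
#1=a depends on [0:x]
#2=c depends on [1:a]
#3=b depends on [1:a]
#4=b depends on [3:b]
#5=a depends on [2:c, 4:b]
#6=x depends on [5:a]
#7=y depends on [5:a]
#8=z depends on [6:x]
#9=z depends on [8:z]
#10=b depends on [9:z]
sources: [0:x]
N(rest) = Σ N(rest − s) over sources s of rest; N(one piece) = 1:
  size 1 → [7]=1  [10]=1
  size 2 → [7,10]=2  [9,10]=1
  size 3 → [7,9,10]=3  [8,9,10]=1
  size 4 → [6,8,9,10]=1  [7,8,9,10]=4
  size 5 → [6,7,8,9,10]=5
  size 6 → [5,6,7,8,9,10]=5
  size 7 → [2,5,6,7,8,9,10]=5  [4,5,6,7,8,9,10]=5
  size 8 → [2,4,5,6,7,8,9,10]=10  [3,4,5,6,7,8,9,10]=5
  size 9 → [2,3,4,5,6,7,8,9,10]=15
  first=0(x) contributes 15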